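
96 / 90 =16 / 15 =1.07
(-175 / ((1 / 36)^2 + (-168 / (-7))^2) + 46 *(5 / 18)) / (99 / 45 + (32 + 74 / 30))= 16761191 / 49268802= 0.34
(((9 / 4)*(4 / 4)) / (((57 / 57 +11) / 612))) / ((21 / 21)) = 459 / 4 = 114.75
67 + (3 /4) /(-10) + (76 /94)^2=67.58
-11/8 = -1.38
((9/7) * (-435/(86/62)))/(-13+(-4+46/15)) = 1820475/62909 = 28.94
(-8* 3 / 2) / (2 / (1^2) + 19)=-4 / 7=-0.57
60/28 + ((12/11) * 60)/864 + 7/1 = 4259/462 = 9.22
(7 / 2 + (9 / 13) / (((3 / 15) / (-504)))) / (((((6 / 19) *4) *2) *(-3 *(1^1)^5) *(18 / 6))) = 860111 / 11232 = 76.58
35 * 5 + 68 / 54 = 4759 / 27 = 176.26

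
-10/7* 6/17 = -60/119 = -0.50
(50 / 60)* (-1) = -5 / 6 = -0.83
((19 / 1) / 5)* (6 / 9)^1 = 38 / 15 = 2.53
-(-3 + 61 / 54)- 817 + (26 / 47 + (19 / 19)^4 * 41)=-1963337 / 2538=-773.58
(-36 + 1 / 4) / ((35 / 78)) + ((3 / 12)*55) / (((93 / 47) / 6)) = -41206 / 1085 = -37.98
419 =419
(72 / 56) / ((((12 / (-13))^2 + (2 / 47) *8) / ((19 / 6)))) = 452751 / 132608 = 3.41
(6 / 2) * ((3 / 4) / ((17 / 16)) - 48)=-2412 / 17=-141.88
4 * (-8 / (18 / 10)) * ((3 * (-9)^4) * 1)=-349920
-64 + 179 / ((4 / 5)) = 639 / 4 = 159.75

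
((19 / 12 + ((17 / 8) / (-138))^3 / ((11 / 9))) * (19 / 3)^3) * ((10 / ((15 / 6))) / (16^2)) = 17860340498981 / 2841849888768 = 6.28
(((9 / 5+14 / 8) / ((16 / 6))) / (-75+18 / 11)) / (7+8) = -781 / 645600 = -0.00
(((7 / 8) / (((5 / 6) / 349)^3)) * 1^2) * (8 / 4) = 16068231522 / 125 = 128545852.18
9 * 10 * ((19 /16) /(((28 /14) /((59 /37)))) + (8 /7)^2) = 5881725 /29008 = 202.76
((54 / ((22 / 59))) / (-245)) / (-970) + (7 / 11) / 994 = 115964 / 92802325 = 0.00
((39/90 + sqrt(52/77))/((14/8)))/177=26/18585 + 8 * sqrt(1001)/95403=0.00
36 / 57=12 / 19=0.63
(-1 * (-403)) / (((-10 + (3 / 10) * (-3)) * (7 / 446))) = -1797380 / 763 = -2355.67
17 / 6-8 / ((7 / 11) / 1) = -409 / 42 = -9.74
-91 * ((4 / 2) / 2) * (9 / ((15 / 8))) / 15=-29.12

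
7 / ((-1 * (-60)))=7 / 60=0.12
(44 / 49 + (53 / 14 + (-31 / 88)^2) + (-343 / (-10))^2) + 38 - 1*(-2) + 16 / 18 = 104347363649 / 85377600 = 1222.19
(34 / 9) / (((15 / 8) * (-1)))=-272 / 135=-2.01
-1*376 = -376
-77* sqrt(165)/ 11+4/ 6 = 2/ 3 - 7* sqrt(165) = -89.25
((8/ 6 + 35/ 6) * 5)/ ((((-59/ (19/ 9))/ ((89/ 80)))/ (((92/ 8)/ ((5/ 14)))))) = -11706793/ 254880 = -45.93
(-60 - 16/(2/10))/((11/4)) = -560/11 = -50.91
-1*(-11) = 11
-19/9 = -2.11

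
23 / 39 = 0.59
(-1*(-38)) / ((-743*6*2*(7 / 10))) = -95 / 15603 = -0.01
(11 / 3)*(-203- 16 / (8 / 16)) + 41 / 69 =-59414 / 69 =-861.07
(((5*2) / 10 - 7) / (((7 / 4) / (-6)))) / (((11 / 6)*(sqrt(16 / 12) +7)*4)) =648 / 1573 - 432*sqrt(3) / 11011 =0.34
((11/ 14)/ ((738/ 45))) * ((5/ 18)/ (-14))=-275/ 289296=-0.00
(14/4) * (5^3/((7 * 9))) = 6.94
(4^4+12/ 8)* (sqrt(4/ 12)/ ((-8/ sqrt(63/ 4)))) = -515* sqrt(21)/ 32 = -73.75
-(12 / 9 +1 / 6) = -3 / 2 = -1.50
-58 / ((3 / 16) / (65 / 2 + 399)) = -400432 / 3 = -133477.33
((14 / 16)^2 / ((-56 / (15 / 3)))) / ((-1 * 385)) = 1 / 5632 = 0.00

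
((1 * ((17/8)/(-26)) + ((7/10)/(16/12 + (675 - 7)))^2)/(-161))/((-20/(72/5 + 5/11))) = -350003671739/928302094720000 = -0.00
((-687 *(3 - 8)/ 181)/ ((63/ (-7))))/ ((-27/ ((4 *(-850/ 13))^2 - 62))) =5337.27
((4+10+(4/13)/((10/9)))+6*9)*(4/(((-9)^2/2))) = 6.74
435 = 435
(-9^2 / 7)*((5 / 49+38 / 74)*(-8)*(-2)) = -1446336 / 12691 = -113.97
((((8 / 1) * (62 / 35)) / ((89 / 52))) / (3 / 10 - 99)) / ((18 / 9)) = -25792 / 614901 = -0.04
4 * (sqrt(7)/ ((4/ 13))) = 13 * sqrt(7) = 34.39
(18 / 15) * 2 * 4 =48 / 5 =9.60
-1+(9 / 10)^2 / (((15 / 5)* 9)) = -97 / 100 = -0.97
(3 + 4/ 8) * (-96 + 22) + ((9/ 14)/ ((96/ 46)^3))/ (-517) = -23035613063/ 88940544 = -259.00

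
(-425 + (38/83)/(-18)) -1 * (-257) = -125515/747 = -168.03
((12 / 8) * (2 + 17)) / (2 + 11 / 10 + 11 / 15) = 171 / 23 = 7.43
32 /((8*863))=4 /863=0.00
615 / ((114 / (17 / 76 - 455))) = -7085415 / 2888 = -2453.40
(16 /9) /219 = 16 /1971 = 0.01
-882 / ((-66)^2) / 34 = -49 / 8228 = -0.01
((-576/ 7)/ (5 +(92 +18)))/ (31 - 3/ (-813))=-78048/ 3381805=-0.02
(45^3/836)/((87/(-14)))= -212625/12122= -17.54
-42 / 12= -7 / 2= -3.50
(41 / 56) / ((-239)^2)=41 / 3198776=0.00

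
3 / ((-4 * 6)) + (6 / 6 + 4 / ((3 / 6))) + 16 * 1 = 199 / 8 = 24.88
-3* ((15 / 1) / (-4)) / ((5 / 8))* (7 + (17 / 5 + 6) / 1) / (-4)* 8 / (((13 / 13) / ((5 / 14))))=-1476 / 7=-210.86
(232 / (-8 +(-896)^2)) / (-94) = -29 / 9432994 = -0.00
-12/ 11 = -1.09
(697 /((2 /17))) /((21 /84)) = 23698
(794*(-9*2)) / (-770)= 7146 / 385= 18.56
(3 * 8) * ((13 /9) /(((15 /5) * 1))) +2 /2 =113 /9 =12.56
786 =786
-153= -153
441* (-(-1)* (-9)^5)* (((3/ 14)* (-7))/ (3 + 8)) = 78121827/ 22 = 3550992.14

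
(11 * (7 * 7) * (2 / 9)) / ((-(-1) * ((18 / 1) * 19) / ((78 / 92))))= 7007 / 23598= 0.30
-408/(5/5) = -408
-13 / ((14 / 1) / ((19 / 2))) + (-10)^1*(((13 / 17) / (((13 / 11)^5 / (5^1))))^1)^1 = -345399039 / 13595036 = -25.41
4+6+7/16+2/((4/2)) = 183/16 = 11.44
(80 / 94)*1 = 40 / 47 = 0.85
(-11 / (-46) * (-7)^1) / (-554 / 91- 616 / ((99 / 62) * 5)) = 315315 / 15680572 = 0.02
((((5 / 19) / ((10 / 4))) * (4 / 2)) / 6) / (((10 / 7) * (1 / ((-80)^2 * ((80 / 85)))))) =143360 / 969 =147.95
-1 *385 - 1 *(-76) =-309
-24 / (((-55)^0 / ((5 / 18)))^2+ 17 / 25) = -600 / 341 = -1.76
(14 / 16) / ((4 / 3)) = 21 / 32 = 0.66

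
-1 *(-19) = 19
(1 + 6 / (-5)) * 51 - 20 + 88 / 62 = -4461 / 155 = -28.78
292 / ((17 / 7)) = 120.24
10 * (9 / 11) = 90 / 11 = 8.18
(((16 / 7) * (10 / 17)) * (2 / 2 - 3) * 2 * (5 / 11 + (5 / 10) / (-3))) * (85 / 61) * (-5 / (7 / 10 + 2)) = 1520000 / 380457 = 4.00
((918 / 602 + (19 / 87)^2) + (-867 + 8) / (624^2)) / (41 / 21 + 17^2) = 51596731843 / 9559437355520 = 0.01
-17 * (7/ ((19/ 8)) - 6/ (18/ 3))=-629/ 19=-33.11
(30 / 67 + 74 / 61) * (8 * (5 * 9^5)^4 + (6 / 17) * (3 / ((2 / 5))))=7014729816566666779601285460 / 69479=100961870731683915709801.30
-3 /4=-0.75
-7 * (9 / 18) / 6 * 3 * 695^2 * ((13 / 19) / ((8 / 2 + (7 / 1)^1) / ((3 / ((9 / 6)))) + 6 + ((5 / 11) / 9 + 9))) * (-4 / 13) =669472650 / 77311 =8659.47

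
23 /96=0.24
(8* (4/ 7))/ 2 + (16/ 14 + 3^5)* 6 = 1467.14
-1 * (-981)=981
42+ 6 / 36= 253 / 6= 42.17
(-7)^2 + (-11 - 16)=22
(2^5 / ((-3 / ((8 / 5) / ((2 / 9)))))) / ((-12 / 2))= 64 / 5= 12.80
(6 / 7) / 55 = 6 / 385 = 0.02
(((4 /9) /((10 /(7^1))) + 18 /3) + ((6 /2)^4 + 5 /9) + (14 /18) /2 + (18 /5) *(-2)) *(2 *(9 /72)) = 20.26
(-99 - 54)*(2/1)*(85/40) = -2601/4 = -650.25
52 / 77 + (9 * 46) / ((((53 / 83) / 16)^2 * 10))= 28110495716 / 1081465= 25992.98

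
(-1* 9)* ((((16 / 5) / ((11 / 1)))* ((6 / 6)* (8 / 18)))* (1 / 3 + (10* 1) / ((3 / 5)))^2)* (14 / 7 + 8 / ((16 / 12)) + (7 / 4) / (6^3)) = -363562 / 135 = -2693.05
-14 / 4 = -3.50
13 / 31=0.42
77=77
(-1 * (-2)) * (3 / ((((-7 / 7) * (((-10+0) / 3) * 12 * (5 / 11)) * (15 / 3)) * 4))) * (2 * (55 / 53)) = 363 / 10600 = 0.03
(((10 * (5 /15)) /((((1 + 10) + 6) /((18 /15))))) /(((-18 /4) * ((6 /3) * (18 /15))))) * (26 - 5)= -0.46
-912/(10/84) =-38304/5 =-7660.80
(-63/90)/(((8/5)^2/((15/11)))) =-525/1408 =-0.37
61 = 61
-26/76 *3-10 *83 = -31579/38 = -831.03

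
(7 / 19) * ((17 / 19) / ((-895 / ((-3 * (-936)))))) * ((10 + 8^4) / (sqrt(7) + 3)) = -2058042168 / 323095 + 686014056 * sqrt(7) / 323095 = -752.16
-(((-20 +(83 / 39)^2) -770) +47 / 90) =1326563 / 1690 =784.95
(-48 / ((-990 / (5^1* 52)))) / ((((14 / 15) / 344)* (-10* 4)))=-8944 / 77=-116.16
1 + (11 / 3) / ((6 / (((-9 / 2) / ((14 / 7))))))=-3 / 8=-0.38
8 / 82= 4 / 41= 0.10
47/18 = 2.61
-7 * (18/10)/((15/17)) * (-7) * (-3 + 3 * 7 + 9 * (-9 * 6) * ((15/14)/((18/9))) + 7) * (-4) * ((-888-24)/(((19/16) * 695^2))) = -361363968/2415125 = -149.63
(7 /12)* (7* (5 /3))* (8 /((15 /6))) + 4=232 /9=25.78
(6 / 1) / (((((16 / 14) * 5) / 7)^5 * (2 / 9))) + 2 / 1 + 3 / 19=149108202737 / 1945600000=76.64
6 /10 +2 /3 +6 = 109 /15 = 7.27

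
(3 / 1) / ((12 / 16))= 4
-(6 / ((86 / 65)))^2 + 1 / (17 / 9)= -20.04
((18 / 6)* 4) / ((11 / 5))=60 / 11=5.45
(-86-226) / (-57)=104 / 19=5.47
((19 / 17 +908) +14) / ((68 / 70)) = 549255 / 578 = 950.27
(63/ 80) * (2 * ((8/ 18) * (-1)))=-7/ 10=-0.70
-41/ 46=-0.89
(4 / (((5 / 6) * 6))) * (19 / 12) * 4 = 76 / 15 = 5.07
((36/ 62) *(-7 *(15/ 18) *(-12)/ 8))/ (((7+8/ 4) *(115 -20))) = 7/ 1178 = 0.01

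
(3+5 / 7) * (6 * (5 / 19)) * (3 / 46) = 0.38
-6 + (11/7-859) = -6044/7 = -863.43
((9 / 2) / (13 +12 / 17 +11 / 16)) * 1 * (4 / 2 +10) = 544 / 145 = 3.75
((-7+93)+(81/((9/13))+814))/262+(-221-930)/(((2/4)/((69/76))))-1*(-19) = -5144992/2489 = -2067.09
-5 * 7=-35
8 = 8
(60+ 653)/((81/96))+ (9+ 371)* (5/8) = 58457/54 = 1082.54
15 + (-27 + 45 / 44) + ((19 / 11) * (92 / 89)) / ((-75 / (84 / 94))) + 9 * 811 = 33534281087 / 4601300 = 7288.00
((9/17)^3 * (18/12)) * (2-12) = -10935/4913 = -2.23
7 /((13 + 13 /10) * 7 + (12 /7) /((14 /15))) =3430 /49949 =0.07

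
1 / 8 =0.12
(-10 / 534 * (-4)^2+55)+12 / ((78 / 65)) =64.70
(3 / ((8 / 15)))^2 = 31.64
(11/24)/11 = 1/24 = 0.04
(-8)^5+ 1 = -32767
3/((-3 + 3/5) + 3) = 5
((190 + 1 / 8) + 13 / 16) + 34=3599 / 16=224.94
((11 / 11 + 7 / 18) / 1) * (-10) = -13.89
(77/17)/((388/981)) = 11.45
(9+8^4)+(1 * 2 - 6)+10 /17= 69727 /17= 4101.59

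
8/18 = 4/9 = 0.44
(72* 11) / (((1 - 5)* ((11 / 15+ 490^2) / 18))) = -53460 / 3601511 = -0.01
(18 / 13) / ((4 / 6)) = 27 / 13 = 2.08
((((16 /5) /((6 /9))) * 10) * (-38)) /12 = -152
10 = 10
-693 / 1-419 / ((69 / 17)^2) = -3420464 / 4761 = -718.43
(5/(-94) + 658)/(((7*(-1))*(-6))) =61847/3948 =15.67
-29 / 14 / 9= -29 / 126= -0.23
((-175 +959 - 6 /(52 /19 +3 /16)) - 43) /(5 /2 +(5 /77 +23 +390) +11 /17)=245689950 /138384661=1.78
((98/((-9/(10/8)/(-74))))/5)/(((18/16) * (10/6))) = 14504/135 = 107.44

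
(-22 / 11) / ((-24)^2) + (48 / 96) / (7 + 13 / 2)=29 / 864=0.03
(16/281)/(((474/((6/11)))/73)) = 1168/244189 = 0.00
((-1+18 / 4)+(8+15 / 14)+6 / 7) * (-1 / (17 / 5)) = -470 / 119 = -3.95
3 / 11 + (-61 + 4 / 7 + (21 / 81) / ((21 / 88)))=-368416 / 6237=-59.07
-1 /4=-0.25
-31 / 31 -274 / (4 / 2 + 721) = -997 / 723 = -1.38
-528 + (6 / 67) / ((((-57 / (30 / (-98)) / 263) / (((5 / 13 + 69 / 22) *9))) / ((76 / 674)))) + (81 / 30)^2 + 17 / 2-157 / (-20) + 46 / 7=-1967103674677 / 3955276325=-497.34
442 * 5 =2210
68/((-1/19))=-1292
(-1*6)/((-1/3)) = 18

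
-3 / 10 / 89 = -3 / 890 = -0.00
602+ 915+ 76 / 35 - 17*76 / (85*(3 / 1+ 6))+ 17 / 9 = 53178 / 35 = 1519.37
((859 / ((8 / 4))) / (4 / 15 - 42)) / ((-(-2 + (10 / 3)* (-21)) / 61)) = -261995 / 30048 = -8.72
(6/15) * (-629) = -1258/5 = -251.60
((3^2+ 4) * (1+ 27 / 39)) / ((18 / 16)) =176 / 9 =19.56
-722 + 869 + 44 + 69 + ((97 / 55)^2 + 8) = 271.11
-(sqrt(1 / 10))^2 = -1 / 10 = -0.10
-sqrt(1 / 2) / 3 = -sqrt(2) / 6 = -0.24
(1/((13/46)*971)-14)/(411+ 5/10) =-353352/10388729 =-0.03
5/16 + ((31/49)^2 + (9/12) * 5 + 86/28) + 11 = 712009/38416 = 18.53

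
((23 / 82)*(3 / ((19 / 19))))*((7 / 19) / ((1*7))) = 69 / 1558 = 0.04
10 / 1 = 10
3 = 3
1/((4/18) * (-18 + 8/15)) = -135/524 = -0.26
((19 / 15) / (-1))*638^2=-7733836 / 15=-515589.07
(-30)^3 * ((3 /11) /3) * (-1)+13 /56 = 1512143 /616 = 2454.78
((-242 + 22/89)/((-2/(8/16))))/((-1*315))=-1793/9345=-0.19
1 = 1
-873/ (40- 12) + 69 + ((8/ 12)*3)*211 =12875/ 28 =459.82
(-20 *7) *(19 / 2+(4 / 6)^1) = -4270 / 3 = -1423.33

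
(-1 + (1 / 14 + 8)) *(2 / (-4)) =-99 / 28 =-3.54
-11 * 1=-11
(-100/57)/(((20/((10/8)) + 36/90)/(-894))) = 74500/779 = 95.64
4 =4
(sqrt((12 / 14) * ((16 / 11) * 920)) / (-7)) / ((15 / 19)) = -304 * sqrt(26565) / 8085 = -6.13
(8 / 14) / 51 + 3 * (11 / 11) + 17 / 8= 14669 / 2856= 5.14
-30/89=-0.34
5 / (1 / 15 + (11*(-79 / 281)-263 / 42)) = -295050 / 548071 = -0.54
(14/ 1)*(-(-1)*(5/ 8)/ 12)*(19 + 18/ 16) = 5635/ 384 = 14.67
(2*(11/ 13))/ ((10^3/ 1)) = 11/ 6500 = 0.00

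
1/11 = 0.09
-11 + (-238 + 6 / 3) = -247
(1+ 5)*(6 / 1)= 36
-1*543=-543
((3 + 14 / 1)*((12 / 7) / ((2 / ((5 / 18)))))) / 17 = 5 / 21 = 0.24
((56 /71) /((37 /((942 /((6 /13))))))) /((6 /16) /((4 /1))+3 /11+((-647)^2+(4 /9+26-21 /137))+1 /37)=49606292736 /477311675622931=0.00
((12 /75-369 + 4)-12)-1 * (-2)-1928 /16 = -24767 /50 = -495.34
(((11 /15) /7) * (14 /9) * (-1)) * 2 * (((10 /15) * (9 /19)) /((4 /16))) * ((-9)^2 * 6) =-19008 /95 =-200.08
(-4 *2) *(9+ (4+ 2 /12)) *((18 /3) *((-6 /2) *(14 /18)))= 4424 /3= 1474.67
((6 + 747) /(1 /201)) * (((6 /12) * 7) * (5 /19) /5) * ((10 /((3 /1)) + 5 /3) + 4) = 9535239 /38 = 250927.34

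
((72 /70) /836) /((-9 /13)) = -13 /7315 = -0.00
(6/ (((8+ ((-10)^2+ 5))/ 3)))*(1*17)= 306/ 113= 2.71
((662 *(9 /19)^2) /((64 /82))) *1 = 1099251 /5776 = 190.31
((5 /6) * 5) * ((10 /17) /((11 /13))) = 1625 /561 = 2.90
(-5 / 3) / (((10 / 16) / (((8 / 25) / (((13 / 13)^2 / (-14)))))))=896 / 75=11.95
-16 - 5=-21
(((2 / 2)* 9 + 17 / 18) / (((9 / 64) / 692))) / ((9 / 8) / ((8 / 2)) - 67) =-126840832 / 172935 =-733.46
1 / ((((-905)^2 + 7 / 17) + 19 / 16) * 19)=272 / 4232729465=0.00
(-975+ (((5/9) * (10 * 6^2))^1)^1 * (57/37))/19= -35.10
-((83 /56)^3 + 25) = -28.26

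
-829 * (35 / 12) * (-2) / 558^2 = 29015 / 1868184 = 0.02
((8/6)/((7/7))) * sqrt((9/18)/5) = 2 * sqrt(10)/15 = 0.42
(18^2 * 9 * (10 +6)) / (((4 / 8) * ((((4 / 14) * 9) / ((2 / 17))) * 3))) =24192 / 17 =1423.06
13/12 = 1.08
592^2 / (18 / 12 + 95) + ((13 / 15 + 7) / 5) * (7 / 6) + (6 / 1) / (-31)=4891183229 / 1346175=3633.39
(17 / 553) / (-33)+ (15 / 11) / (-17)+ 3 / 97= -1511179 / 30092601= -0.05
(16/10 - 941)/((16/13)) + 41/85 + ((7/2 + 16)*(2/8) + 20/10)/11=-1036531/1360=-762.16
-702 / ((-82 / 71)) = 24921 / 41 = 607.83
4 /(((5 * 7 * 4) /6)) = 6 /35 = 0.17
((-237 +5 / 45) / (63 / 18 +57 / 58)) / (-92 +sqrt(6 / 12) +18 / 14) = 116522* sqrt(2) / 36288045 +4228084 / 7257609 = 0.59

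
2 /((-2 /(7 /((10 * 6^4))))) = -7 /12960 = -0.00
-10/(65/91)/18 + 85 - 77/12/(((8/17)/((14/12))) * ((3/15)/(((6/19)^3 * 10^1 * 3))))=2241413/246924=9.08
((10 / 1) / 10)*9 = 9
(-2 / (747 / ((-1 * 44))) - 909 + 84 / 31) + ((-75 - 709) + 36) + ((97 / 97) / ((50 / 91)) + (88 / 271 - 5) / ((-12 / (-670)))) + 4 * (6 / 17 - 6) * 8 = -5585175589708 / 2667107475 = -2094.09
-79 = -79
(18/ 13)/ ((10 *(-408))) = -3/ 8840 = -0.00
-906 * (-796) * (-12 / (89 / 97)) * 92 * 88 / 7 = -6796178002944 / 623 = -10908792942.13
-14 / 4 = -7 / 2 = -3.50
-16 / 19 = -0.84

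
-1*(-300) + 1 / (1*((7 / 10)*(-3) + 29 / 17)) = 19930 / 67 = 297.46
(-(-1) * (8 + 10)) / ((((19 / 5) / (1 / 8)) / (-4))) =-45 / 19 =-2.37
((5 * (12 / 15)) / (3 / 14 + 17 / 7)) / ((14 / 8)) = 32 / 37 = 0.86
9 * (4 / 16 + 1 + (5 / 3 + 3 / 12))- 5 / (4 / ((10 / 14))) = 773 / 28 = 27.61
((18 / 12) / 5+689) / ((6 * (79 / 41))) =282613 / 4740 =59.62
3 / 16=0.19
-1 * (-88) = 88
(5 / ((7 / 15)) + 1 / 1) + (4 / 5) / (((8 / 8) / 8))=18.11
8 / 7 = 1.14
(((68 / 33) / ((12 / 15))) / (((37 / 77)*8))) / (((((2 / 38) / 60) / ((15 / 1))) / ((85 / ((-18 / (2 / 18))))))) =-24023125 / 3996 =-6011.79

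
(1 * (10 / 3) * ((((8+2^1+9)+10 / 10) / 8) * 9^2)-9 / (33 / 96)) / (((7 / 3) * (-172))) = -21411 / 13244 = -1.62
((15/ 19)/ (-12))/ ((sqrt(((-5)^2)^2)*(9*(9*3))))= -1/ 92340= -0.00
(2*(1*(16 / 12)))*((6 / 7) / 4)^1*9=5.14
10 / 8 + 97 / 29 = 533 / 116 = 4.59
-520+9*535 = 4295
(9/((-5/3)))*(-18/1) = 97.20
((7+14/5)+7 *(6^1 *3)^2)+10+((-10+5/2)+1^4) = 22813/10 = 2281.30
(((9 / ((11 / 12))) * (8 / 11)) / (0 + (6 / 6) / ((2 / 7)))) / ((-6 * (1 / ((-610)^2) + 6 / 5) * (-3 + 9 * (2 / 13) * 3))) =-92876160 / 378203287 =-0.25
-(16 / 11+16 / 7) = -288 / 77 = -3.74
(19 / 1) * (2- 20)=-342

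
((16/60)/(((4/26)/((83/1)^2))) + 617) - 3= 188324/15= 12554.93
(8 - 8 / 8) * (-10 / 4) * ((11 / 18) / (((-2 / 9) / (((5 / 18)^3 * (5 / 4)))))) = 240625 / 186624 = 1.29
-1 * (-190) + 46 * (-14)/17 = 2586/17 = 152.12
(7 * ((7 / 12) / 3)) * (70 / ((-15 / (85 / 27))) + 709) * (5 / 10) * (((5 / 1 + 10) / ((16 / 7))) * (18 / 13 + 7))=10513037465 / 404352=25999.72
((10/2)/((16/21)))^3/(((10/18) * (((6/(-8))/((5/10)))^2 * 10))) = 46305/2048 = 22.61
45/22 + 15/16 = 525/176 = 2.98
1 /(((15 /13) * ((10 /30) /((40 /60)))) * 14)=13 /105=0.12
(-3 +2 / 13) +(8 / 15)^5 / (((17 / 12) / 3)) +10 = 7.25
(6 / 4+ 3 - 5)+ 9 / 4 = 7 / 4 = 1.75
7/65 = 0.11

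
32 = 32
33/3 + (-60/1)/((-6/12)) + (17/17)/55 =7206/55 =131.02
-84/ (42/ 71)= -142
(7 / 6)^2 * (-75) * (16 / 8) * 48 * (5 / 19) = -49000 / 19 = -2578.95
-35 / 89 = -0.39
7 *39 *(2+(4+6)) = 3276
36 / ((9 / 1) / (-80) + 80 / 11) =31680 / 6301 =5.03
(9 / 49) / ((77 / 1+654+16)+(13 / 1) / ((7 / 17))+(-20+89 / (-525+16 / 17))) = 80181 / 331073393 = 0.00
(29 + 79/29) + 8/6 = 2876/87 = 33.06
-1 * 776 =-776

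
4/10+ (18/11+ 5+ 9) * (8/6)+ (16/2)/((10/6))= 4298/165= 26.05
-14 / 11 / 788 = -7 / 4334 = -0.00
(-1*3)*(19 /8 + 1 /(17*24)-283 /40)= 9583 /680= 14.09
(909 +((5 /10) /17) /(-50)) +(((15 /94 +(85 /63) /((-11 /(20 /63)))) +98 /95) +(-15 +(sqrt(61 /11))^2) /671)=40476570721395533 /44473026420900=910.14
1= 1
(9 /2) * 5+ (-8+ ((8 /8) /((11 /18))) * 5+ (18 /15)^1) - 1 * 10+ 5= 18.88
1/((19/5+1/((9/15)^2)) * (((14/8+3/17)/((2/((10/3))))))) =459/9694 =0.05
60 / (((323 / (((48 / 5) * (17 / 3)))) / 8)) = 1536 / 19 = 80.84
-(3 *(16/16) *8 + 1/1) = -25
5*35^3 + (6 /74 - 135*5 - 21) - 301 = 7894989 /37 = 213378.08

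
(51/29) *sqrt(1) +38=1153/29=39.76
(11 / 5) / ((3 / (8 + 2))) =7.33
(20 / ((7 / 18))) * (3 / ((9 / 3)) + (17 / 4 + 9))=5130 / 7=732.86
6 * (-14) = -84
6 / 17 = 0.35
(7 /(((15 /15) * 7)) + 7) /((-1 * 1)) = -8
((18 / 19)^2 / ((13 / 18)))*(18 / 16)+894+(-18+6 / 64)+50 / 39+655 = 691008061 / 450528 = 1533.77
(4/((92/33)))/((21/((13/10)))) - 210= -337957/1610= -209.91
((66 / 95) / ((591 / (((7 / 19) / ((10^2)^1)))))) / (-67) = -77 / 1191209750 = -0.00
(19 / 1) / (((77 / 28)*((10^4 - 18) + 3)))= 76 / 109835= 0.00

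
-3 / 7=-0.43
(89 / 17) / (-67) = -89 / 1139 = -0.08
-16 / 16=-1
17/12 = 1.42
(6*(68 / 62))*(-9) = -1836 / 31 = -59.23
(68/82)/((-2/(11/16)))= -187/656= -0.29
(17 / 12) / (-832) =-0.00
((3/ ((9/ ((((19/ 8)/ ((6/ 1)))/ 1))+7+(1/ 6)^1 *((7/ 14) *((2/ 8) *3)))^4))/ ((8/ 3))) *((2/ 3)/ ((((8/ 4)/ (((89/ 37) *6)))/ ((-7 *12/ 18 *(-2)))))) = 15962600177664/ 249185497355170357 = 0.00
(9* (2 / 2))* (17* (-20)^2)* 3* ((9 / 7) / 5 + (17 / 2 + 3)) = 15110280 / 7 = 2158611.43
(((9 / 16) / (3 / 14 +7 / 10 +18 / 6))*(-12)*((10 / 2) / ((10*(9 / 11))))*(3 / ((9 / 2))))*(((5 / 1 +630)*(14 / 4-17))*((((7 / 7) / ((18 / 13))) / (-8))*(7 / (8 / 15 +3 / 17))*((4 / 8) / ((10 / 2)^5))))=-136153017 / 158700800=-0.86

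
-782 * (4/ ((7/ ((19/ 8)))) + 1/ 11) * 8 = -697544/ 77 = -9059.01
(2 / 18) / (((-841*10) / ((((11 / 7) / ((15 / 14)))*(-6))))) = 0.00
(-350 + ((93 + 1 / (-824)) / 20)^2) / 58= -89184329839 / 15752243200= -5.66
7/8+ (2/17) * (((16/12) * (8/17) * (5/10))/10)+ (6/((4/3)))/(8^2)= 526583/554880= 0.95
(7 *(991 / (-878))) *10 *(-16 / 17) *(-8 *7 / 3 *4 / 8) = -15538880 / 22389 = -694.04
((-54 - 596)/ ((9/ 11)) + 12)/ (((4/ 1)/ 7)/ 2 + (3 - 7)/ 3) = 24647/ 33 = 746.88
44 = 44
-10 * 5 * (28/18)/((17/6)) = -1400/51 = -27.45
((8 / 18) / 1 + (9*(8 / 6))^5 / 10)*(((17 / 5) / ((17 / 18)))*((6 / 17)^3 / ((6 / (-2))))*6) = -967476096 / 122825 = -7876.87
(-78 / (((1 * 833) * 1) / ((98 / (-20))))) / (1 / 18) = 702 / 85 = 8.26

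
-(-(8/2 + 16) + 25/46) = 895/46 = 19.46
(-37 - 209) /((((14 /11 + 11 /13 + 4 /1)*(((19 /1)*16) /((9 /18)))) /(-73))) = 4.83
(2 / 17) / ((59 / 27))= 54 / 1003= 0.05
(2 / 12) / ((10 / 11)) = 11 / 60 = 0.18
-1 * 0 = 0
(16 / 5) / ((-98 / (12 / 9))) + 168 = 123448 / 735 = 167.96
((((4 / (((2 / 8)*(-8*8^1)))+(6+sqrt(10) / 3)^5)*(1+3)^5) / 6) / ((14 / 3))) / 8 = 79845.69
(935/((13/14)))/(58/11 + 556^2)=71995/22103601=0.00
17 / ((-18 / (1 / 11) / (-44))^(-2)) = 1377 / 4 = 344.25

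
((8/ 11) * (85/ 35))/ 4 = 0.44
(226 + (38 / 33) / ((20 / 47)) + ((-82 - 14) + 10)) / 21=47093 / 6930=6.80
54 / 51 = 18 / 17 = 1.06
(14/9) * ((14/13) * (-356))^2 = 347763584/1521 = 228641.41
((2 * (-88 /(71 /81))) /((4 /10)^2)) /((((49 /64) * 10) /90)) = -51321600 /3479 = -14751.83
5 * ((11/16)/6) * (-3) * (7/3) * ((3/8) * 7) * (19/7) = -7315/256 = -28.57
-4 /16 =-1 /4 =-0.25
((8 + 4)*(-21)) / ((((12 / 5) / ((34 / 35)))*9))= -34 / 3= -11.33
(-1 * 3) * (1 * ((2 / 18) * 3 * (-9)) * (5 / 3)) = 15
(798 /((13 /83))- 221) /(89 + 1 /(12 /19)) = 760332 /14131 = 53.81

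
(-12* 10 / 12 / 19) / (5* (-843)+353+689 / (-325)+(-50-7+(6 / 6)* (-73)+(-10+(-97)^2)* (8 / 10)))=-250 / 1674413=-0.00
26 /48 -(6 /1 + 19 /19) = -155 /24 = -6.46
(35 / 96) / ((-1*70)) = -1 / 192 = -0.01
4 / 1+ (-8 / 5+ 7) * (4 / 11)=5.96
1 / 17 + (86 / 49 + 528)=441335 / 833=529.81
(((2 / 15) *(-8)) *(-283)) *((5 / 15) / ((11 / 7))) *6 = 384.19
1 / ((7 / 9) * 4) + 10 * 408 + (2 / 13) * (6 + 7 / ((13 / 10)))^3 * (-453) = -98754.44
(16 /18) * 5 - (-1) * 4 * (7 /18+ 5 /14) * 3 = 844 /63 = 13.40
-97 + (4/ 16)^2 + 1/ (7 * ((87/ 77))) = -134761/ 1392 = -96.81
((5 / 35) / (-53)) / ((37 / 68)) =-68 / 13727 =-0.00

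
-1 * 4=-4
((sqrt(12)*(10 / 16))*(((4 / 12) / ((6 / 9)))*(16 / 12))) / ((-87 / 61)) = -305*sqrt(3) / 522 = -1.01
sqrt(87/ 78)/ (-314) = -sqrt(754)/ 8164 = -0.00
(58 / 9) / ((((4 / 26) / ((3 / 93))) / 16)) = 6032 / 279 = 21.62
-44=-44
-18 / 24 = -3 / 4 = -0.75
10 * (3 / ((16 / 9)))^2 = 3645 / 128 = 28.48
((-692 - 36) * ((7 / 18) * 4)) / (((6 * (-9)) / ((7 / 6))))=17836 / 729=24.47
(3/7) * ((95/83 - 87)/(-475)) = 3054/39425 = 0.08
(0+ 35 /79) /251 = 35 /19829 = 0.00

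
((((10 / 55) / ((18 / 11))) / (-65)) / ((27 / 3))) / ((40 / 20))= -1 / 10530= -0.00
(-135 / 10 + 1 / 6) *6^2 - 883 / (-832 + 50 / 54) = -10746879 / 22439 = -478.94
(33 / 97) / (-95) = -33 / 9215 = -0.00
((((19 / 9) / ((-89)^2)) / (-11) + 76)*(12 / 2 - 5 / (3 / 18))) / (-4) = 119195170 / 261393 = 456.00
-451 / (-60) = 451 / 60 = 7.52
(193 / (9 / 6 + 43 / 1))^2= 148996 / 7921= 18.81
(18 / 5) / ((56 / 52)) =117 / 35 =3.34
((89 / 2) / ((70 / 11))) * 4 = 979 / 35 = 27.97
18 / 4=9 / 2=4.50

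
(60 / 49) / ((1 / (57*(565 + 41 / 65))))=25147944 / 637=39478.72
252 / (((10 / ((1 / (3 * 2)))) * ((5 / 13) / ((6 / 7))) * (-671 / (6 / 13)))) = -108 / 16775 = -0.01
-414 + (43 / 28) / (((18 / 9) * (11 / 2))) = -127469 / 308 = -413.86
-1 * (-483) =483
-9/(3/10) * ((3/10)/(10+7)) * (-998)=8982/17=528.35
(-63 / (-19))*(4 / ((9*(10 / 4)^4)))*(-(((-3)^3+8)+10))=4032 / 11875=0.34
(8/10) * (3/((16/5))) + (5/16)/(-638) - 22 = -216925/10208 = -21.25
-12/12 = -1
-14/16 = -7/8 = -0.88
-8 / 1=-8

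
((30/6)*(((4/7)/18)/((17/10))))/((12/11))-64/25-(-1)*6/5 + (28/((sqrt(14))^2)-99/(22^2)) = 1841527/3534300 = 0.52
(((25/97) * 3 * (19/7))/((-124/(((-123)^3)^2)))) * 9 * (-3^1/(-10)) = -26646446006046855/168392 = -158240569659.17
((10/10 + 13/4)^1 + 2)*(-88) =-550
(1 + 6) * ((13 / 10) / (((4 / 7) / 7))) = 4459 / 40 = 111.48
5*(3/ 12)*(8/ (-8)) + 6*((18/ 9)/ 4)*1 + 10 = 47/ 4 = 11.75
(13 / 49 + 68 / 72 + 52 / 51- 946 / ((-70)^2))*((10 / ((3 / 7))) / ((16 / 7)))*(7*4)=2671571 / 4590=582.04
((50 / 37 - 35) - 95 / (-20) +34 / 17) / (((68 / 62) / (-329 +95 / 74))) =2992840161 / 372368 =8037.32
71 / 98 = 0.72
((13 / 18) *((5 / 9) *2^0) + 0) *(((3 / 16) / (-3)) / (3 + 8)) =-0.00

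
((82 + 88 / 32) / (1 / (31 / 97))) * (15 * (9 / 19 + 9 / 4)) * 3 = 97891335 / 29488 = 3319.70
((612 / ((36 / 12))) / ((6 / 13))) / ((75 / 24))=3536 / 25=141.44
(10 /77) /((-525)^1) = -2 /8085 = -0.00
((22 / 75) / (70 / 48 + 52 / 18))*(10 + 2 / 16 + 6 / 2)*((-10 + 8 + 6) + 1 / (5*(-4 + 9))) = 3.58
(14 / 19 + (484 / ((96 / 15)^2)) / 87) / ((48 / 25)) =9232075 / 20312064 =0.45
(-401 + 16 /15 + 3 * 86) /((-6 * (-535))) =-2129 /48150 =-0.04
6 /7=0.86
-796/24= -199/6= -33.17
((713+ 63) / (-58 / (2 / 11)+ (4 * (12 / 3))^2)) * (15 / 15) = -776 / 63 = -12.32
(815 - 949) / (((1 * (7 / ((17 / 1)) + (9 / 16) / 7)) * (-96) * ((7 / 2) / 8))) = 18224 / 2811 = 6.48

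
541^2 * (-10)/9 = -2926810/9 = -325201.11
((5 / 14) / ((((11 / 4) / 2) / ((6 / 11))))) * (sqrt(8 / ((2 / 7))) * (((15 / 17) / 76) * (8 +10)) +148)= 16200 * sqrt(7) / 273581 +17760 / 847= 21.12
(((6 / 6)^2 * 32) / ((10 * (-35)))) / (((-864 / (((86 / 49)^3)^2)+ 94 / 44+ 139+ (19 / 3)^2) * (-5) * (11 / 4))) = 0.00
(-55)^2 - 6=3019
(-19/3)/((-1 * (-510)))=-19/1530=-0.01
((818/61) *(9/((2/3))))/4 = 11043/244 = 45.26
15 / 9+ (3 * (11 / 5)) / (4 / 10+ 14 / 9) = 121 / 24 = 5.04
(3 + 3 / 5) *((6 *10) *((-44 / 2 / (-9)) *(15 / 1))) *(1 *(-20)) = -158400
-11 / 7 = -1.57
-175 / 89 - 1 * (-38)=3207 / 89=36.03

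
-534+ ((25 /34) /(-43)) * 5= -780833 /1462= -534.09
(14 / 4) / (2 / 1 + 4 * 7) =7 / 60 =0.12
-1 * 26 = -26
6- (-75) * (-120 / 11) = -8934 / 11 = -812.18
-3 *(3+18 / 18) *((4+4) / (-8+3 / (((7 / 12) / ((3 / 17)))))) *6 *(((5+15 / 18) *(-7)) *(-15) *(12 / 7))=17992800 / 211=85273.93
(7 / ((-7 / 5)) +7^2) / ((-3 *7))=-44 / 21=-2.10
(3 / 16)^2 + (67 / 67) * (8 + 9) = 4361 / 256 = 17.04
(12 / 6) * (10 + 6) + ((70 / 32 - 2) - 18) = 227 / 16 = 14.19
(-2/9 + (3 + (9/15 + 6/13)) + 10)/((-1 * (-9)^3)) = 8096/426465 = 0.02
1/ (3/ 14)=14/ 3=4.67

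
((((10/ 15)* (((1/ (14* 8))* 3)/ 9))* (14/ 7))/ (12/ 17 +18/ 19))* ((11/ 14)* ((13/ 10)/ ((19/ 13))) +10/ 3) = 547009/ 56518560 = 0.01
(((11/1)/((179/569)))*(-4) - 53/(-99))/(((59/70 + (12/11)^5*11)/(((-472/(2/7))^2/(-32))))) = 19619179338363605/29452397049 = 666131.84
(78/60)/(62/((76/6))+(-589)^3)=-247/38823928180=-0.00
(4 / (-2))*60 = -120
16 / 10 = 8 / 5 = 1.60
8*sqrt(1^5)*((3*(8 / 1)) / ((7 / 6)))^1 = 1152 / 7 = 164.57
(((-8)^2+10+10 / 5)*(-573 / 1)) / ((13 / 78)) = -261288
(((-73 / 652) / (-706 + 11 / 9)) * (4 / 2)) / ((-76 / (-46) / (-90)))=-679995 / 39288542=-0.02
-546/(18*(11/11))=-91/3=-30.33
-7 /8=-0.88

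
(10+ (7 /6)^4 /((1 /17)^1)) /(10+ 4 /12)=53777 /13392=4.02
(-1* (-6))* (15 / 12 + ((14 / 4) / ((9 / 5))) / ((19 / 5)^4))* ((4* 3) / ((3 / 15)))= 59081950 / 130321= 453.36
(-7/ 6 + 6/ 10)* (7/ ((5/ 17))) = -2023/ 150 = -13.49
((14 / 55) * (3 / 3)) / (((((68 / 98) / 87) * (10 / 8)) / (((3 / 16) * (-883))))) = -79048809 / 18700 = -4227.21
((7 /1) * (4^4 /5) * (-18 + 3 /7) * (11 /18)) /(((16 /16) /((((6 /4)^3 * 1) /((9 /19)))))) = -137104 /5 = -27420.80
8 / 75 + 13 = 983 / 75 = 13.11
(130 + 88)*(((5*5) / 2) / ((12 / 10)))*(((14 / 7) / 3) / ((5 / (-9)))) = -2725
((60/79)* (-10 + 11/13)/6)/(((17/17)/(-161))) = 191590/1027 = 186.55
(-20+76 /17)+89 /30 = -6407 /510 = -12.56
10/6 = 5/3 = 1.67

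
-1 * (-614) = 614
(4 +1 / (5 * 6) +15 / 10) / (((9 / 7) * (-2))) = -581 / 270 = -2.15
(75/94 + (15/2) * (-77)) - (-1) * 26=-25883/47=-550.70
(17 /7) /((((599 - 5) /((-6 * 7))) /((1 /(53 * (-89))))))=17 /466983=0.00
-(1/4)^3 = -1/64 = -0.02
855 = 855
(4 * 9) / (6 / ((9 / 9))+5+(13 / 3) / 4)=432 / 145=2.98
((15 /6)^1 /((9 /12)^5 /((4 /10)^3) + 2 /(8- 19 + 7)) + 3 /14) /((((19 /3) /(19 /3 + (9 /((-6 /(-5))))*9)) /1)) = 161941751 /13980428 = 11.58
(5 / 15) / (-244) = -1 / 732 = -0.00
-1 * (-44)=44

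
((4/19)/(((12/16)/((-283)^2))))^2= 1642047467776/3249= 505400882.66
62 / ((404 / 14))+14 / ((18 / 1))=2660 / 909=2.93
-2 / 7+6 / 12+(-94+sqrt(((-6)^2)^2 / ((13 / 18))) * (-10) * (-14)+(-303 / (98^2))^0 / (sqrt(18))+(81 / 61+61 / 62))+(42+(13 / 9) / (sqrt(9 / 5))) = -654887 / 13237+sqrt(2) / 6+13 * sqrt(5) / 27+15120 * sqrt(26) / 13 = 5882.39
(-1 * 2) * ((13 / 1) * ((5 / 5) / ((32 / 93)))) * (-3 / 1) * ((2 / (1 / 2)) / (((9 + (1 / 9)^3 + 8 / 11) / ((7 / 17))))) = 203594391 / 5304952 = 38.38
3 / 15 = 1 / 5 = 0.20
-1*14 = -14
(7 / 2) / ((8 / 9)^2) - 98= -11977 / 128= -93.57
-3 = -3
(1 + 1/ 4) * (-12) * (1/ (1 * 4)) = -15/ 4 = -3.75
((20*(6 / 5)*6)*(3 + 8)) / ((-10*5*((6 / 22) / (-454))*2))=659208 / 25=26368.32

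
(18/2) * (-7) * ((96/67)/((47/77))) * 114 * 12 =-637072128/3149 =-202309.35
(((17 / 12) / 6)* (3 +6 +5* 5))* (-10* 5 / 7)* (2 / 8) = -7225 / 504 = -14.34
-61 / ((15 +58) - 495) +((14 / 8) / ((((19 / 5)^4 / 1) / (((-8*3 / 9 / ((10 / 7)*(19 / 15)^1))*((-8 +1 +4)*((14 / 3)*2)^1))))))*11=4131557039 / 1044913778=3.95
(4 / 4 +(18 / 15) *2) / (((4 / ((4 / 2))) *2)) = 17 / 20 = 0.85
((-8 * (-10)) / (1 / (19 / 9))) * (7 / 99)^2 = 74480 / 88209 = 0.84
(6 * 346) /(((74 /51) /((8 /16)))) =26469 /37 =715.38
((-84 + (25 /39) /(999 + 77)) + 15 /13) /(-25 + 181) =-3476531 /6546384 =-0.53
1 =1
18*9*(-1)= -162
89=89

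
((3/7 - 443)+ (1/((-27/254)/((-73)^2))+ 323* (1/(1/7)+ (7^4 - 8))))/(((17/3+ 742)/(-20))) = -2739083840/141309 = -19383.65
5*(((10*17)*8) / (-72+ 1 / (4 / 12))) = -6800 / 69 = -98.55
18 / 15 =6 / 5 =1.20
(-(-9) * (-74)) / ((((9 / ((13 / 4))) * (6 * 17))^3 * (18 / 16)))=-81289 / 3094482528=-0.00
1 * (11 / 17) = 11 / 17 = 0.65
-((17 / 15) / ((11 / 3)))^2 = -289 / 3025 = -0.10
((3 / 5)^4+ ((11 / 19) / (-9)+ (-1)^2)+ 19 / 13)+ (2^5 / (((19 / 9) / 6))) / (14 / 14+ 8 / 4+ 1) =35100688 / 1389375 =25.26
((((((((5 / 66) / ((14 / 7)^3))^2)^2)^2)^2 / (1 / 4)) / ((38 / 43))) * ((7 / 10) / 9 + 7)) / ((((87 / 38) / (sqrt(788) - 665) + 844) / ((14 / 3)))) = 24241302490234375 * sqrt(197) / 2662652627985016277895177015938257262877952568758955409408 + 11834528317264373779296875 / 15975915767910097667371062095629543577267715412553732456448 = 0.00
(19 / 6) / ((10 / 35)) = 133 / 12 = 11.08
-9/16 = -0.56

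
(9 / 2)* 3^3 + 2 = 247 / 2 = 123.50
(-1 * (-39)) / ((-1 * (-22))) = 39 / 22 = 1.77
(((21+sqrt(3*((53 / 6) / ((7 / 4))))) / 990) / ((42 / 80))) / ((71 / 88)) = 32*sqrt(742) / 93933+32 / 639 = 0.06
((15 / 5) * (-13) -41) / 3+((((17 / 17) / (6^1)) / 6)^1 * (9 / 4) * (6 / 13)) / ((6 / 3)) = -16631 / 624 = -26.65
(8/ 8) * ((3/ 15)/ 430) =1/ 2150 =0.00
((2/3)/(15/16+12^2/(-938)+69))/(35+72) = 15008/168094539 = 0.00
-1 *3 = -3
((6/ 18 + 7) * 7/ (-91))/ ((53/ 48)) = -352/ 689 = -0.51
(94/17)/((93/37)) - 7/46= 148921/72726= 2.05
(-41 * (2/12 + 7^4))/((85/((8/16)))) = -590687/1020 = -579.10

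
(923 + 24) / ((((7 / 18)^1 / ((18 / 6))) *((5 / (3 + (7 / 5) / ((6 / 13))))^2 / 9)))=837666009 / 8750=95733.26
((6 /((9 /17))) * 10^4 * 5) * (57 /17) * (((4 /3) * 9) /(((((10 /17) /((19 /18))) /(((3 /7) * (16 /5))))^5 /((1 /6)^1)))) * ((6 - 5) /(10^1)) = 2188850739905069056 /63814078125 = 34300436.58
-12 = -12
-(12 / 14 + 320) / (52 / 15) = -16845 / 182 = -92.55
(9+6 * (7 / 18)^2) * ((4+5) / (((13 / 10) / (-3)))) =-2675 / 13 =-205.77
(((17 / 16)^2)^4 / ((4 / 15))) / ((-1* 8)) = -104636361615 / 137438953472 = -0.76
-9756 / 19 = -513.47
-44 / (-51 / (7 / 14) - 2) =11 / 26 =0.42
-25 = -25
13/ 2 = 6.50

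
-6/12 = -1/2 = -0.50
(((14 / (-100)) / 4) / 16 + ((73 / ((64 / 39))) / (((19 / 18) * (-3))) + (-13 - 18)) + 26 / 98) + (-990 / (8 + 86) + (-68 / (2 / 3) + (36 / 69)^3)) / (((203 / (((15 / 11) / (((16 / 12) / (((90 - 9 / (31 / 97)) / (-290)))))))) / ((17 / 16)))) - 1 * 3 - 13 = -14817579325036140999 / 244287589651582400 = -60.66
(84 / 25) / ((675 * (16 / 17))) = 119 / 22500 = 0.01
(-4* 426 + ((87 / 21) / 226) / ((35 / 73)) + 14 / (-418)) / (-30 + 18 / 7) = 19719195457 / 317412480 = 62.12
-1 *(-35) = 35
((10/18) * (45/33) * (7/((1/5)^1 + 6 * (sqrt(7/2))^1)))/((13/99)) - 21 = -862302/40937 + 39375 * sqrt(14)/40937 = -17.47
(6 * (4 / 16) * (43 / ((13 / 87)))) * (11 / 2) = 123453 / 52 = 2374.10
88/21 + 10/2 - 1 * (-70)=1663/21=79.19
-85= -85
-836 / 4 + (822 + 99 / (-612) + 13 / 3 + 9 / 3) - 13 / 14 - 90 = 755759 / 1428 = 529.24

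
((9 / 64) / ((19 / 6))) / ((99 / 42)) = 63 / 3344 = 0.02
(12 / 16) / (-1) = -3 / 4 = -0.75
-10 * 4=-40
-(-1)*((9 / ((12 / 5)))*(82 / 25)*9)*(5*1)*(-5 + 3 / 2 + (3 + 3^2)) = 18819 / 4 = 4704.75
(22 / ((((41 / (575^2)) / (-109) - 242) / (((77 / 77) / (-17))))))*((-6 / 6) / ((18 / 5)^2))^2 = 247762109375 / 7781915334554136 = 0.00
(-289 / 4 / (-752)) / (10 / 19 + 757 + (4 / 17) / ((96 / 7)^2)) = 3360492 / 26496059885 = 0.00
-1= -1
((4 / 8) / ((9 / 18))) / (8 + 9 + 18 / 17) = 17 / 307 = 0.06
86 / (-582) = -43 / 291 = -0.15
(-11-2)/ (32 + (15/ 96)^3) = -425984/ 1048701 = -0.41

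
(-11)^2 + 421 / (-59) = 6718 / 59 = 113.86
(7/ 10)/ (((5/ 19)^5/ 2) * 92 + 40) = 17332693/ 991877100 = 0.02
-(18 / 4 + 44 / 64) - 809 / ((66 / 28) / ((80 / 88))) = -317.20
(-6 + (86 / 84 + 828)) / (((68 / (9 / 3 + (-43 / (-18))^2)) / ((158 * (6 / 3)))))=1100509579 / 33048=33300.34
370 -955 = -585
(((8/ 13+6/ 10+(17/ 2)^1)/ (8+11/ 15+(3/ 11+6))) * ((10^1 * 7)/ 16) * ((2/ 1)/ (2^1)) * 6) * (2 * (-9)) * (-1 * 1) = 305.91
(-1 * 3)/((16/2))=-3/8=-0.38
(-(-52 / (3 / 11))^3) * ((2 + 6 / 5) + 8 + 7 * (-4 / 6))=18340626304 / 405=45285497.05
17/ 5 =3.40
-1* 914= -914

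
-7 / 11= -0.64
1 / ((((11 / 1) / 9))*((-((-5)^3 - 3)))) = 9 / 1408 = 0.01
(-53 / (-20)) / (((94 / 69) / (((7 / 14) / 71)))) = 3657 / 266960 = 0.01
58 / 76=29 / 38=0.76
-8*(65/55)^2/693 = -1352/83853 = -0.02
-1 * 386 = -386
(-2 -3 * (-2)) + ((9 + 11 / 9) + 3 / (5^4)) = 80027 / 5625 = 14.23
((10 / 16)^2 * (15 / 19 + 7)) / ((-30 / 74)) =-6845 / 912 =-7.51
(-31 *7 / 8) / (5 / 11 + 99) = -2387 / 8752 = -0.27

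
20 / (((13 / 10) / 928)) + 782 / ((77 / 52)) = 14819832 / 1001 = 14805.03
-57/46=-1.24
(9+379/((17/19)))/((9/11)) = 80894/153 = 528.72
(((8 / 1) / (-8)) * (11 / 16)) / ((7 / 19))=-209 / 112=-1.87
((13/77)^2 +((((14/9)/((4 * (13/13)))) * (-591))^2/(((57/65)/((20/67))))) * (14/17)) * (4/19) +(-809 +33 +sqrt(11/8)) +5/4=sqrt(22)/4 +616824409176485/263291071428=2343.92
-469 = -469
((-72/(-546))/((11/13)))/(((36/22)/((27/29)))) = 18/203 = 0.09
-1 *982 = -982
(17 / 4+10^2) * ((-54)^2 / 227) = 303993 / 227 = 1339.18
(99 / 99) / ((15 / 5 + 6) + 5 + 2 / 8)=4 / 57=0.07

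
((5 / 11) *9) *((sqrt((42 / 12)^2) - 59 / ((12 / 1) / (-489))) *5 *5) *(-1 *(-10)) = 54174375 / 22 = 2462471.59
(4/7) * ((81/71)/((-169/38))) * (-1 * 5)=61560/83993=0.73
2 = 2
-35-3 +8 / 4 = -36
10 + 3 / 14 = 143 / 14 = 10.21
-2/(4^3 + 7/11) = -22/711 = -0.03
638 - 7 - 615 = 16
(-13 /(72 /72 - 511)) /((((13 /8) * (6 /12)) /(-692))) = -5536 /255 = -21.71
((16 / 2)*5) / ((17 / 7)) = 280 / 17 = 16.47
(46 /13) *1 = 46 /13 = 3.54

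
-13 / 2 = -6.50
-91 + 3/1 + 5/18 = -1579/18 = -87.72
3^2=9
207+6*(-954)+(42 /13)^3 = -12046761 /2197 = -5483.28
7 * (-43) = -301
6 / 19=0.32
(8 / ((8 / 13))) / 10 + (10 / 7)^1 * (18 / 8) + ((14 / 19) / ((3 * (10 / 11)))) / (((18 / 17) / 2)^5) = 1297098217 / 117802755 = 11.01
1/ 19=0.05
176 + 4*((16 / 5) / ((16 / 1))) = 884 / 5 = 176.80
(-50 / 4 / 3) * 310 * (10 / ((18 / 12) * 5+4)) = -77500 / 69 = -1123.19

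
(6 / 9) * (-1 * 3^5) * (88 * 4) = -57024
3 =3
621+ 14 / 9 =622.56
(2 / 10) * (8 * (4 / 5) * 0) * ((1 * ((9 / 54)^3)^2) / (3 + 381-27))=0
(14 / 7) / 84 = 1 / 42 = 0.02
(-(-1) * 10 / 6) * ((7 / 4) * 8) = 70 / 3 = 23.33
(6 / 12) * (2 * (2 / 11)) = 2 / 11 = 0.18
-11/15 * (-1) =11/15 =0.73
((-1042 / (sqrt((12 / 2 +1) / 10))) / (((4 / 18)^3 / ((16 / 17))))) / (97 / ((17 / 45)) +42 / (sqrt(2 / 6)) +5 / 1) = -845075025 * sqrt(70) / 15988973 +19370259 * sqrt(210) / 2284139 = -319.31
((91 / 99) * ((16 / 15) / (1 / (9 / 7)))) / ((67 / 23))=4784 / 11055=0.43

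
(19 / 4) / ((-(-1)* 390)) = 19 / 1560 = 0.01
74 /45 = 1.64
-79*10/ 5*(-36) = 5688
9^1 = 9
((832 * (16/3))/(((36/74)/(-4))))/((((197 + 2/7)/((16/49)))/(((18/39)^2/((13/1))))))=-4849664/4901169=-0.99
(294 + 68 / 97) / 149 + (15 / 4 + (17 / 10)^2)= 3113848 / 361325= 8.62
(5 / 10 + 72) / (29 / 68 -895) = -4930 / 60831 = -0.08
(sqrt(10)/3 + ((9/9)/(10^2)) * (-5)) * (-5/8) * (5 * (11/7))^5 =-18792.17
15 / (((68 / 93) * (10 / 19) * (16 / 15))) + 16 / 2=96923 / 2176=44.54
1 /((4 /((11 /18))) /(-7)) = -77 /72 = -1.07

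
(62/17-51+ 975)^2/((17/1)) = 248692900/4913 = 50619.36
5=5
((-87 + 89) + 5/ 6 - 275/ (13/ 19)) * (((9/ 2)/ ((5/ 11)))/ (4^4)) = -1027257/ 66560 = -15.43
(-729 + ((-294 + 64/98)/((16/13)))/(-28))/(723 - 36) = -7908073/7540512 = -1.05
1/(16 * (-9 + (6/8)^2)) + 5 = 674/135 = 4.99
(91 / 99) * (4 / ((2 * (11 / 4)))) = 728 / 1089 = 0.67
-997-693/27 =-3068/3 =-1022.67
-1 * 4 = -4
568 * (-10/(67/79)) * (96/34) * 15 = -323078400/1139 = -283650.92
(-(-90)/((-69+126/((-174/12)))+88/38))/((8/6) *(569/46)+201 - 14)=-180090/30691409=-0.01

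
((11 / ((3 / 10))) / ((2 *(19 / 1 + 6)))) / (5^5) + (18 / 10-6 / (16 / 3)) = 0.68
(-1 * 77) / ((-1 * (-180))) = -77 / 180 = -0.43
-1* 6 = -6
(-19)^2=361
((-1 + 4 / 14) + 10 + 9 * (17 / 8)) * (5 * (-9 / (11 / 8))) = -71595 / 77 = -929.81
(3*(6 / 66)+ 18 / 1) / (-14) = -201 / 154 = -1.31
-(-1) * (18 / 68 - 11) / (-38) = 365 / 1292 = 0.28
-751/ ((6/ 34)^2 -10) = 217039/ 2881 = 75.33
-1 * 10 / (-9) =10 / 9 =1.11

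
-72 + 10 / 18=-643 / 9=-71.44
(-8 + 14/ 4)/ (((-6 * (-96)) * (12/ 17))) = -17/ 1536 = -0.01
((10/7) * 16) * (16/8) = 320/7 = 45.71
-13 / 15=-0.87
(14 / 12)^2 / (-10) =-49 / 360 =-0.14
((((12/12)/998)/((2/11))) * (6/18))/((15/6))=11/14970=0.00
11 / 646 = 0.02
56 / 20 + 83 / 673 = 2.92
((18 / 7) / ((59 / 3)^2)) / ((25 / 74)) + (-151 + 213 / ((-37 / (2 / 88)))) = -149862509711 / 991736900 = -151.11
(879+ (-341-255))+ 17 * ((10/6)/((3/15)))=1274/3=424.67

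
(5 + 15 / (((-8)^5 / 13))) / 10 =0.50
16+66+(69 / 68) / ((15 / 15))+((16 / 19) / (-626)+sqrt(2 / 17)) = sqrt(34) / 17+33570271 / 404396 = 83.36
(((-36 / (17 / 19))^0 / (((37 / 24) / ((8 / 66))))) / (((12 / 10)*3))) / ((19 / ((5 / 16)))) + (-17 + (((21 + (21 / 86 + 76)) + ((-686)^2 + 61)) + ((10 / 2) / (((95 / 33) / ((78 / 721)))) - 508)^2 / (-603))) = 1862823647115301867765 / 3960845515201806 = 470309.59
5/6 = 0.83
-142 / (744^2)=-71 / 276768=-0.00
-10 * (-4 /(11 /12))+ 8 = 568 /11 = 51.64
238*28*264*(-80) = -140743680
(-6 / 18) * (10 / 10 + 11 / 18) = -29 / 54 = -0.54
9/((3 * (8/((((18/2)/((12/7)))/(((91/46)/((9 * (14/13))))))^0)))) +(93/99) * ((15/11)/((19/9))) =18057/18392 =0.98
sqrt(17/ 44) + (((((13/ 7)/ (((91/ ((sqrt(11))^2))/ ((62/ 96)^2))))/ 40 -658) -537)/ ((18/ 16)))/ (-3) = sqrt(187)/ 22 + 5396418229/ 15240960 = 354.69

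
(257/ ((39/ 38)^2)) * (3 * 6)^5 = 77914866816/ 169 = 461034714.89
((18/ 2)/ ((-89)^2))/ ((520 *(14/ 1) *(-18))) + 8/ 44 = 230659509/ 1268627360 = 0.18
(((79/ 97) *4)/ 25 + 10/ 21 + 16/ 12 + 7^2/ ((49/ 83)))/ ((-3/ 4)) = -113.25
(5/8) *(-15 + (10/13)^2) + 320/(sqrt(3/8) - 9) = -2600197/58136 - 128 *sqrt(6)/129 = -47.16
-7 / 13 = -0.54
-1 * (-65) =65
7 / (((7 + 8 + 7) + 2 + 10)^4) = 7 / 1336336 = 0.00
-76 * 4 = -304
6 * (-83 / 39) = -166 / 13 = -12.77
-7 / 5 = -1.40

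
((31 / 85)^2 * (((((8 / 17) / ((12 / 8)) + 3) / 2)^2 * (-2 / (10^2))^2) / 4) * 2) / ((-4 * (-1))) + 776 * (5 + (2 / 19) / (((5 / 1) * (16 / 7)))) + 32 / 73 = 8106336589038356827 / 2085185286000000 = 3887.59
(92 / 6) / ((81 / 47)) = 2162 / 243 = 8.90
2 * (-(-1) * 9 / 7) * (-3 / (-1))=54 / 7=7.71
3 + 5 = 8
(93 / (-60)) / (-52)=31 / 1040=0.03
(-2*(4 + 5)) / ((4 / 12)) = -54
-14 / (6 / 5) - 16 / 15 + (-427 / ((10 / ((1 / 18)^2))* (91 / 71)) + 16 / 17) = -11.89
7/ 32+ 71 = 2279/ 32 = 71.22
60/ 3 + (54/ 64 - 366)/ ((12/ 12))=-11045/ 32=-345.16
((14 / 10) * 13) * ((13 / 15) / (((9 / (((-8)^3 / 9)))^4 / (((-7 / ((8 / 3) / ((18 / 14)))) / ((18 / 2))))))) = -10161892622336 / 1076168025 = -9442.66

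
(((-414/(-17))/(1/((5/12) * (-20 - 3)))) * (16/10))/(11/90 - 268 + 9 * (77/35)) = 571320/379559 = 1.51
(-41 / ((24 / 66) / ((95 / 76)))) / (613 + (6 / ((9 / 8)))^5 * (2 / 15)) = -8219475 / 69304592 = -0.12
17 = 17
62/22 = 31/11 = 2.82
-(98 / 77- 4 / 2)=8 / 11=0.73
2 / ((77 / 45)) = 90 / 77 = 1.17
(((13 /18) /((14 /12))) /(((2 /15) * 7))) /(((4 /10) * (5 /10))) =325 /98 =3.32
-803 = -803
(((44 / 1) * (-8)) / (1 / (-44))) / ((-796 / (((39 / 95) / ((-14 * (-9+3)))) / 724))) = -3146 / 23952635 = -0.00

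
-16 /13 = -1.23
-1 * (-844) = 844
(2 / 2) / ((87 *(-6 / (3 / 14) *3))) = -1 / 7308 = -0.00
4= 4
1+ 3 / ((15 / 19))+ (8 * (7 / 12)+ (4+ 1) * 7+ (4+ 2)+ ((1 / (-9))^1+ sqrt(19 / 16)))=sqrt(19) / 4+ 2266 / 45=51.45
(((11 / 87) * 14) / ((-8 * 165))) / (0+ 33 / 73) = -511 / 172260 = -0.00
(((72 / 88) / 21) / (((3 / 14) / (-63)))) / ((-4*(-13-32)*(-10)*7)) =1 / 1100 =0.00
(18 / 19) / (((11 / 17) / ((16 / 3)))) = 1632 / 209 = 7.81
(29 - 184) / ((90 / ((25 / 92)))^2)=-0.00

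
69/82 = 0.84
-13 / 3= -4.33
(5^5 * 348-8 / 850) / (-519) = -462187496 / 220575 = -2095.38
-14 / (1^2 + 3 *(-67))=7 / 100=0.07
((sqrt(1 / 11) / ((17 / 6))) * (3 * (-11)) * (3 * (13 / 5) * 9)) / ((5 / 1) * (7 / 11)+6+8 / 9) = -625482 * sqrt(11) / 84745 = -24.48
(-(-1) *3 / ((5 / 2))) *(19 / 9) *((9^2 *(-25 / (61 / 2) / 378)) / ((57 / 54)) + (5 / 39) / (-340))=-0.42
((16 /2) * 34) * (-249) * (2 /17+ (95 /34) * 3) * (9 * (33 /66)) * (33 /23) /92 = -21372417 /529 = -40401.54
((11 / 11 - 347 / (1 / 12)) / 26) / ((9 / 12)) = -8326 / 39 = -213.49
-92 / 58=-46 / 29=-1.59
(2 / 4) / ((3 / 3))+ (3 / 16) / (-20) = 157 / 320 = 0.49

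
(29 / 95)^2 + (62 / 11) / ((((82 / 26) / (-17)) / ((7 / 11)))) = -861451649 / 44773025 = -19.24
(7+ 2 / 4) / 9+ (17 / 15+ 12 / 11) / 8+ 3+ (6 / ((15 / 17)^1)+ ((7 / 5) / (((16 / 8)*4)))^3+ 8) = 13317373 / 704000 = 18.92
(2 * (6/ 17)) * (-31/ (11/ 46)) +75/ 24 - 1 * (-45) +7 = -54429/ 1496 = -36.38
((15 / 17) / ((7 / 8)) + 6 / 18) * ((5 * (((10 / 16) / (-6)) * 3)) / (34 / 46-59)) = 55085 / 1530816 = 0.04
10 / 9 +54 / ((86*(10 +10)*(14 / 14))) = 8843 / 7740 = 1.14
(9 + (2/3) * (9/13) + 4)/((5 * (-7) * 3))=-5/39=-0.13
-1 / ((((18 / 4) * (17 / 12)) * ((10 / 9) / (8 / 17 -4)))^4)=-429981696 / 6975757441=-0.06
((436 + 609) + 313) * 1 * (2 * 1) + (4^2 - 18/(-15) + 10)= 13716/5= 2743.20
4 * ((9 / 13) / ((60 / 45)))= 27 / 13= 2.08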